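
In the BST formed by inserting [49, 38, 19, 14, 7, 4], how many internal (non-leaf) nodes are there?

Tree built from: [49, 38, 19, 14, 7, 4]
Tree (level-order array): [49, 38, None, 19, None, 14, None, 7, None, 4]
Rule: An internal node has at least one child.
Per-node child counts:
  node 49: 1 child(ren)
  node 38: 1 child(ren)
  node 19: 1 child(ren)
  node 14: 1 child(ren)
  node 7: 1 child(ren)
  node 4: 0 child(ren)
Matching nodes: [49, 38, 19, 14, 7]
Count of internal (non-leaf) nodes: 5


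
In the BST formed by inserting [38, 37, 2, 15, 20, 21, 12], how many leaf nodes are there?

Tree built from: [38, 37, 2, 15, 20, 21, 12]
Tree (level-order array): [38, 37, None, 2, None, None, 15, 12, 20, None, None, None, 21]
Rule: A leaf has 0 children.
Per-node child counts:
  node 38: 1 child(ren)
  node 37: 1 child(ren)
  node 2: 1 child(ren)
  node 15: 2 child(ren)
  node 12: 0 child(ren)
  node 20: 1 child(ren)
  node 21: 0 child(ren)
Matching nodes: [12, 21]
Count of leaf nodes: 2


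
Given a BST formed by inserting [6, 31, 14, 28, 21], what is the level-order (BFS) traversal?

Tree insertion order: [6, 31, 14, 28, 21]
Tree (level-order array): [6, None, 31, 14, None, None, 28, 21]
BFS from the root, enqueuing left then right child of each popped node:
  queue [6] -> pop 6, enqueue [31], visited so far: [6]
  queue [31] -> pop 31, enqueue [14], visited so far: [6, 31]
  queue [14] -> pop 14, enqueue [28], visited so far: [6, 31, 14]
  queue [28] -> pop 28, enqueue [21], visited so far: [6, 31, 14, 28]
  queue [21] -> pop 21, enqueue [none], visited so far: [6, 31, 14, 28, 21]
Result: [6, 31, 14, 28, 21]


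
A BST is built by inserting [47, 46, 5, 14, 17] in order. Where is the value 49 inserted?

Starting tree (level order): [47, 46, None, 5, None, None, 14, None, 17]
Insertion path: 47
Result: insert 49 as right child of 47
Final tree (level order): [47, 46, 49, 5, None, None, None, None, 14, None, 17]


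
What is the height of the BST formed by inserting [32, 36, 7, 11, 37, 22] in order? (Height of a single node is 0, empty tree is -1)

Insertion order: [32, 36, 7, 11, 37, 22]
Tree (level-order array): [32, 7, 36, None, 11, None, 37, None, 22]
Compute height bottom-up (empty subtree = -1):
  height(22) = 1 + max(-1, -1) = 0
  height(11) = 1 + max(-1, 0) = 1
  height(7) = 1 + max(-1, 1) = 2
  height(37) = 1 + max(-1, -1) = 0
  height(36) = 1 + max(-1, 0) = 1
  height(32) = 1 + max(2, 1) = 3
Height = 3


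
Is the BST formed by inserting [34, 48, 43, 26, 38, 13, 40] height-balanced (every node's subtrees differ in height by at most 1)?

Tree (level-order array): [34, 26, 48, 13, None, 43, None, None, None, 38, None, None, 40]
Definition: a tree is height-balanced if, at every node, |h(left) - h(right)| <= 1 (empty subtree has height -1).
Bottom-up per-node check:
  node 13: h_left=-1, h_right=-1, diff=0 [OK], height=0
  node 26: h_left=0, h_right=-1, diff=1 [OK], height=1
  node 40: h_left=-1, h_right=-1, diff=0 [OK], height=0
  node 38: h_left=-1, h_right=0, diff=1 [OK], height=1
  node 43: h_left=1, h_right=-1, diff=2 [FAIL (|1--1|=2 > 1)], height=2
  node 48: h_left=2, h_right=-1, diff=3 [FAIL (|2--1|=3 > 1)], height=3
  node 34: h_left=1, h_right=3, diff=2 [FAIL (|1-3|=2 > 1)], height=4
Node 43 violates the condition: |1 - -1| = 2 > 1.
Result: Not balanced


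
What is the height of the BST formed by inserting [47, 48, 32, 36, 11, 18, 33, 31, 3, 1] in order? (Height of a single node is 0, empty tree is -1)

Insertion order: [47, 48, 32, 36, 11, 18, 33, 31, 3, 1]
Tree (level-order array): [47, 32, 48, 11, 36, None, None, 3, 18, 33, None, 1, None, None, 31]
Compute height bottom-up (empty subtree = -1):
  height(1) = 1 + max(-1, -1) = 0
  height(3) = 1 + max(0, -1) = 1
  height(31) = 1 + max(-1, -1) = 0
  height(18) = 1 + max(-1, 0) = 1
  height(11) = 1 + max(1, 1) = 2
  height(33) = 1 + max(-1, -1) = 0
  height(36) = 1 + max(0, -1) = 1
  height(32) = 1 + max(2, 1) = 3
  height(48) = 1 + max(-1, -1) = 0
  height(47) = 1 + max(3, 0) = 4
Height = 4


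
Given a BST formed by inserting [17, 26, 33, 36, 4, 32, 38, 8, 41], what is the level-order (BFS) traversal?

Tree insertion order: [17, 26, 33, 36, 4, 32, 38, 8, 41]
Tree (level-order array): [17, 4, 26, None, 8, None, 33, None, None, 32, 36, None, None, None, 38, None, 41]
BFS from the root, enqueuing left then right child of each popped node:
  queue [17] -> pop 17, enqueue [4, 26], visited so far: [17]
  queue [4, 26] -> pop 4, enqueue [8], visited so far: [17, 4]
  queue [26, 8] -> pop 26, enqueue [33], visited so far: [17, 4, 26]
  queue [8, 33] -> pop 8, enqueue [none], visited so far: [17, 4, 26, 8]
  queue [33] -> pop 33, enqueue [32, 36], visited so far: [17, 4, 26, 8, 33]
  queue [32, 36] -> pop 32, enqueue [none], visited so far: [17, 4, 26, 8, 33, 32]
  queue [36] -> pop 36, enqueue [38], visited so far: [17, 4, 26, 8, 33, 32, 36]
  queue [38] -> pop 38, enqueue [41], visited so far: [17, 4, 26, 8, 33, 32, 36, 38]
  queue [41] -> pop 41, enqueue [none], visited so far: [17, 4, 26, 8, 33, 32, 36, 38, 41]
Result: [17, 4, 26, 8, 33, 32, 36, 38, 41]


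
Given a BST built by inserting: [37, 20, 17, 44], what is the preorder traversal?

Tree insertion order: [37, 20, 17, 44]
Tree (level-order array): [37, 20, 44, 17]
Preorder traversal: [37, 20, 17, 44]


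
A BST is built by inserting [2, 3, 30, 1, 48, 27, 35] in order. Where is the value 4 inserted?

Starting tree (level order): [2, 1, 3, None, None, None, 30, 27, 48, None, None, 35]
Insertion path: 2 -> 3 -> 30 -> 27
Result: insert 4 as left child of 27
Final tree (level order): [2, 1, 3, None, None, None, 30, 27, 48, 4, None, 35]


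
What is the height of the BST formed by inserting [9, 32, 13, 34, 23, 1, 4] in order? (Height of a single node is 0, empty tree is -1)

Insertion order: [9, 32, 13, 34, 23, 1, 4]
Tree (level-order array): [9, 1, 32, None, 4, 13, 34, None, None, None, 23]
Compute height bottom-up (empty subtree = -1):
  height(4) = 1 + max(-1, -1) = 0
  height(1) = 1 + max(-1, 0) = 1
  height(23) = 1 + max(-1, -1) = 0
  height(13) = 1 + max(-1, 0) = 1
  height(34) = 1 + max(-1, -1) = 0
  height(32) = 1 + max(1, 0) = 2
  height(9) = 1 + max(1, 2) = 3
Height = 3


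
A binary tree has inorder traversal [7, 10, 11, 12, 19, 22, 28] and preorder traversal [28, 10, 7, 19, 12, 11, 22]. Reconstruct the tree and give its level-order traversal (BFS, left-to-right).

Inorder:  [7, 10, 11, 12, 19, 22, 28]
Preorder: [28, 10, 7, 19, 12, 11, 22]
Algorithm: preorder visits root first, so consume preorder in order;
for each root, split the current inorder slice at that value into
left-subtree inorder and right-subtree inorder, then recurse.
Recursive splits:
  root=28; inorder splits into left=[7, 10, 11, 12, 19, 22], right=[]
  root=10; inorder splits into left=[7], right=[11, 12, 19, 22]
  root=7; inorder splits into left=[], right=[]
  root=19; inorder splits into left=[11, 12], right=[22]
  root=12; inorder splits into left=[11], right=[]
  root=11; inorder splits into left=[], right=[]
  root=22; inorder splits into left=[], right=[]
Reconstructed level-order: [28, 10, 7, 19, 12, 22, 11]


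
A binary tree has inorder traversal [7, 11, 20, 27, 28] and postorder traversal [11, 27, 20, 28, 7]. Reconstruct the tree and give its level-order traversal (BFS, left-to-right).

Inorder:   [7, 11, 20, 27, 28]
Postorder: [11, 27, 20, 28, 7]
Algorithm: postorder visits root last, so walk postorder right-to-left;
each value is the root of the current inorder slice — split it at that
value, recurse on the right subtree first, then the left.
Recursive splits:
  root=7; inorder splits into left=[], right=[11, 20, 27, 28]
  root=28; inorder splits into left=[11, 20, 27], right=[]
  root=20; inorder splits into left=[11], right=[27]
  root=27; inorder splits into left=[], right=[]
  root=11; inorder splits into left=[], right=[]
Reconstructed level-order: [7, 28, 20, 11, 27]


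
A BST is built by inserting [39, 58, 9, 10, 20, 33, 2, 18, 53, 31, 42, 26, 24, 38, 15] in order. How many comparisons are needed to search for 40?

Search path for 40: 39 -> 58 -> 53 -> 42
Found: False
Comparisons: 4


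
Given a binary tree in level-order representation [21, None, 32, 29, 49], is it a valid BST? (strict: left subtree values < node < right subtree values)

Level-order array: [21, None, 32, 29, 49]
Validate using subtree bounds (lo, hi): at each node, require lo < value < hi,
then recurse left with hi=value and right with lo=value.
Preorder trace (stopping at first violation):
  at node 21 with bounds (-inf, +inf): OK
  at node 32 with bounds (21, +inf): OK
  at node 29 with bounds (21, 32): OK
  at node 49 with bounds (32, +inf): OK
No violation found at any node.
Result: Valid BST


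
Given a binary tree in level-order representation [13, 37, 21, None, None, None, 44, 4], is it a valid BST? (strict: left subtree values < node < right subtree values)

Level-order array: [13, 37, 21, None, None, None, 44, 4]
Validate using subtree bounds (lo, hi): at each node, require lo < value < hi,
then recurse left with hi=value and right with lo=value.
Preorder trace (stopping at first violation):
  at node 13 with bounds (-inf, +inf): OK
  at node 37 with bounds (-inf, 13): VIOLATION
Node 37 violates its bound: not (-inf < 37 < 13).
Result: Not a valid BST


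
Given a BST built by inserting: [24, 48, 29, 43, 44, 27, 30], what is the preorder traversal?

Tree insertion order: [24, 48, 29, 43, 44, 27, 30]
Tree (level-order array): [24, None, 48, 29, None, 27, 43, None, None, 30, 44]
Preorder traversal: [24, 48, 29, 27, 43, 30, 44]


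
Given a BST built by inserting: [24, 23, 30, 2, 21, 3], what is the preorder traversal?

Tree insertion order: [24, 23, 30, 2, 21, 3]
Tree (level-order array): [24, 23, 30, 2, None, None, None, None, 21, 3]
Preorder traversal: [24, 23, 2, 21, 3, 30]


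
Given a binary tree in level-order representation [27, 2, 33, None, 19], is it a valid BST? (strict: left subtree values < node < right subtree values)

Level-order array: [27, 2, 33, None, 19]
Validate using subtree bounds (lo, hi): at each node, require lo < value < hi,
then recurse left with hi=value and right with lo=value.
Preorder trace (stopping at first violation):
  at node 27 with bounds (-inf, +inf): OK
  at node 2 with bounds (-inf, 27): OK
  at node 19 with bounds (2, 27): OK
  at node 33 with bounds (27, +inf): OK
No violation found at any node.
Result: Valid BST


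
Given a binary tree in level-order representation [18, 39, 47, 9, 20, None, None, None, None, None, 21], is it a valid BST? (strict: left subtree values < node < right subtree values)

Level-order array: [18, 39, 47, 9, 20, None, None, None, None, None, 21]
Validate using subtree bounds (lo, hi): at each node, require lo < value < hi,
then recurse left with hi=value and right with lo=value.
Preorder trace (stopping at first violation):
  at node 18 with bounds (-inf, +inf): OK
  at node 39 with bounds (-inf, 18): VIOLATION
Node 39 violates its bound: not (-inf < 39 < 18).
Result: Not a valid BST


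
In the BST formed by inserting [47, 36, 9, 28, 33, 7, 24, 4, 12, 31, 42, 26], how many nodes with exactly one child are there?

Tree built from: [47, 36, 9, 28, 33, 7, 24, 4, 12, 31, 42, 26]
Tree (level-order array): [47, 36, None, 9, 42, 7, 28, None, None, 4, None, 24, 33, None, None, 12, 26, 31]
Rule: These are nodes with exactly 1 non-null child.
Per-node child counts:
  node 47: 1 child(ren)
  node 36: 2 child(ren)
  node 9: 2 child(ren)
  node 7: 1 child(ren)
  node 4: 0 child(ren)
  node 28: 2 child(ren)
  node 24: 2 child(ren)
  node 12: 0 child(ren)
  node 26: 0 child(ren)
  node 33: 1 child(ren)
  node 31: 0 child(ren)
  node 42: 0 child(ren)
Matching nodes: [47, 7, 33]
Count of nodes with exactly one child: 3


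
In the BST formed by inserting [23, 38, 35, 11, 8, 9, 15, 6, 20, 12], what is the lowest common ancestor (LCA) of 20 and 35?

Tree insertion order: [23, 38, 35, 11, 8, 9, 15, 6, 20, 12]
Tree (level-order array): [23, 11, 38, 8, 15, 35, None, 6, 9, 12, 20]
In a BST, the LCA of p=20, q=35 is the first node v on the
root-to-leaf path with p <= v <= q (go left if both < v, right if both > v).
Walk from root:
  at 23: 20 <= 23 <= 35, this is the LCA
LCA = 23


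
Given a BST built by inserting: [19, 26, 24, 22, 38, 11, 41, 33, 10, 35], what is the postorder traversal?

Tree insertion order: [19, 26, 24, 22, 38, 11, 41, 33, 10, 35]
Tree (level-order array): [19, 11, 26, 10, None, 24, 38, None, None, 22, None, 33, 41, None, None, None, 35]
Postorder traversal: [10, 11, 22, 24, 35, 33, 41, 38, 26, 19]


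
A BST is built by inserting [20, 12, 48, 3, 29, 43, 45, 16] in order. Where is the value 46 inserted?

Starting tree (level order): [20, 12, 48, 3, 16, 29, None, None, None, None, None, None, 43, None, 45]
Insertion path: 20 -> 48 -> 29 -> 43 -> 45
Result: insert 46 as right child of 45
Final tree (level order): [20, 12, 48, 3, 16, 29, None, None, None, None, None, None, 43, None, 45, None, 46]


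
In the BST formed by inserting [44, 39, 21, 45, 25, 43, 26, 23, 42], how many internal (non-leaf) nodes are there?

Tree built from: [44, 39, 21, 45, 25, 43, 26, 23, 42]
Tree (level-order array): [44, 39, 45, 21, 43, None, None, None, 25, 42, None, 23, 26]
Rule: An internal node has at least one child.
Per-node child counts:
  node 44: 2 child(ren)
  node 39: 2 child(ren)
  node 21: 1 child(ren)
  node 25: 2 child(ren)
  node 23: 0 child(ren)
  node 26: 0 child(ren)
  node 43: 1 child(ren)
  node 42: 0 child(ren)
  node 45: 0 child(ren)
Matching nodes: [44, 39, 21, 25, 43]
Count of internal (non-leaf) nodes: 5


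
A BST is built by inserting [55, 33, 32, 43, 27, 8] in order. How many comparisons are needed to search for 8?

Search path for 8: 55 -> 33 -> 32 -> 27 -> 8
Found: True
Comparisons: 5


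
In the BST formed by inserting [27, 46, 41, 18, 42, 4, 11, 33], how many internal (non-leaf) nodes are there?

Tree built from: [27, 46, 41, 18, 42, 4, 11, 33]
Tree (level-order array): [27, 18, 46, 4, None, 41, None, None, 11, 33, 42]
Rule: An internal node has at least one child.
Per-node child counts:
  node 27: 2 child(ren)
  node 18: 1 child(ren)
  node 4: 1 child(ren)
  node 11: 0 child(ren)
  node 46: 1 child(ren)
  node 41: 2 child(ren)
  node 33: 0 child(ren)
  node 42: 0 child(ren)
Matching nodes: [27, 18, 4, 46, 41]
Count of internal (non-leaf) nodes: 5


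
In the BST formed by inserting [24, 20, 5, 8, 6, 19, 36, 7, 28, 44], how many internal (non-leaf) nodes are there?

Tree built from: [24, 20, 5, 8, 6, 19, 36, 7, 28, 44]
Tree (level-order array): [24, 20, 36, 5, None, 28, 44, None, 8, None, None, None, None, 6, 19, None, 7]
Rule: An internal node has at least one child.
Per-node child counts:
  node 24: 2 child(ren)
  node 20: 1 child(ren)
  node 5: 1 child(ren)
  node 8: 2 child(ren)
  node 6: 1 child(ren)
  node 7: 0 child(ren)
  node 19: 0 child(ren)
  node 36: 2 child(ren)
  node 28: 0 child(ren)
  node 44: 0 child(ren)
Matching nodes: [24, 20, 5, 8, 6, 36]
Count of internal (non-leaf) nodes: 6


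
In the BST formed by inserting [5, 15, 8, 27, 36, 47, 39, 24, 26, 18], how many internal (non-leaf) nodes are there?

Tree built from: [5, 15, 8, 27, 36, 47, 39, 24, 26, 18]
Tree (level-order array): [5, None, 15, 8, 27, None, None, 24, 36, 18, 26, None, 47, None, None, None, None, 39]
Rule: An internal node has at least one child.
Per-node child counts:
  node 5: 1 child(ren)
  node 15: 2 child(ren)
  node 8: 0 child(ren)
  node 27: 2 child(ren)
  node 24: 2 child(ren)
  node 18: 0 child(ren)
  node 26: 0 child(ren)
  node 36: 1 child(ren)
  node 47: 1 child(ren)
  node 39: 0 child(ren)
Matching nodes: [5, 15, 27, 24, 36, 47]
Count of internal (non-leaf) nodes: 6


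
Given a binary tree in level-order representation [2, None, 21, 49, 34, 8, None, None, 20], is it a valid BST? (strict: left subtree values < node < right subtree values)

Level-order array: [2, None, 21, 49, 34, 8, None, None, 20]
Validate using subtree bounds (lo, hi): at each node, require lo < value < hi,
then recurse left with hi=value and right with lo=value.
Preorder trace (stopping at first violation):
  at node 2 with bounds (-inf, +inf): OK
  at node 21 with bounds (2, +inf): OK
  at node 49 with bounds (2, 21): VIOLATION
Node 49 violates its bound: not (2 < 49 < 21).
Result: Not a valid BST


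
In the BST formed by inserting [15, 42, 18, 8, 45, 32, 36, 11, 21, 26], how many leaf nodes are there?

Tree built from: [15, 42, 18, 8, 45, 32, 36, 11, 21, 26]
Tree (level-order array): [15, 8, 42, None, 11, 18, 45, None, None, None, 32, None, None, 21, 36, None, 26]
Rule: A leaf has 0 children.
Per-node child counts:
  node 15: 2 child(ren)
  node 8: 1 child(ren)
  node 11: 0 child(ren)
  node 42: 2 child(ren)
  node 18: 1 child(ren)
  node 32: 2 child(ren)
  node 21: 1 child(ren)
  node 26: 0 child(ren)
  node 36: 0 child(ren)
  node 45: 0 child(ren)
Matching nodes: [11, 26, 36, 45]
Count of leaf nodes: 4


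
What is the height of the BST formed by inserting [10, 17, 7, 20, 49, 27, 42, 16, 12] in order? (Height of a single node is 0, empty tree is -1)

Insertion order: [10, 17, 7, 20, 49, 27, 42, 16, 12]
Tree (level-order array): [10, 7, 17, None, None, 16, 20, 12, None, None, 49, None, None, 27, None, None, 42]
Compute height bottom-up (empty subtree = -1):
  height(7) = 1 + max(-1, -1) = 0
  height(12) = 1 + max(-1, -1) = 0
  height(16) = 1 + max(0, -1) = 1
  height(42) = 1 + max(-1, -1) = 0
  height(27) = 1 + max(-1, 0) = 1
  height(49) = 1 + max(1, -1) = 2
  height(20) = 1 + max(-1, 2) = 3
  height(17) = 1 + max(1, 3) = 4
  height(10) = 1 + max(0, 4) = 5
Height = 5


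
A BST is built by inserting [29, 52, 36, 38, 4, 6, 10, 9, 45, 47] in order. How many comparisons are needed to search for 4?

Search path for 4: 29 -> 4
Found: True
Comparisons: 2


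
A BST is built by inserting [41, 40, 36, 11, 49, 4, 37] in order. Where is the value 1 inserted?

Starting tree (level order): [41, 40, 49, 36, None, None, None, 11, 37, 4]
Insertion path: 41 -> 40 -> 36 -> 11 -> 4
Result: insert 1 as left child of 4
Final tree (level order): [41, 40, 49, 36, None, None, None, 11, 37, 4, None, None, None, 1]


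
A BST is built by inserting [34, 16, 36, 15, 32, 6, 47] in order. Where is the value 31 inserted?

Starting tree (level order): [34, 16, 36, 15, 32, None, 47, 6]
Insertion path: 34 -> 16 -> 32
Result: insert 31 as left child of 32
Final tree (level order): [34, 16, 36, 15, 32, None, 47, 6, None, 31]


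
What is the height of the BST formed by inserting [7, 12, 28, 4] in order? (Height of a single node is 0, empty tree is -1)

Insertion order: [7, 12, 28, 4]
Tree (level-order array): [7, 4, 12, None, None, None, 28]
Compute height bottom-up (empty subtree = -1):
  height(4) = 1 + max(-1, -1) = 0
  height(28) = 1 + max(-1, -1) = 0
  height(12) = 1 + max(-1, 0) = 1
  height(7) = 1 + max(0, 1) = 2
Height = 2


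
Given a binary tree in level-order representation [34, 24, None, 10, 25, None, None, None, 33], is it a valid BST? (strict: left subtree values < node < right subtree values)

Level-order array: [34, 24, None, 10, 25, None, None, None, 33]
Validate using subtree bounds (lo, hi): at each node, require lo < value < hi,
then recurse left with hi=value and right with lo=value.
Preorder trace (stopping at first violation):
  at node 34 with bounds (-inf, +inf): OK
  at node 24 with bounds (-inf, 34): OK
  at node 10 with bounds (-inf, 24): OK
  at node 25 with bounds (24, 34): OK
  at node 33 with bounds (25, 34): OK
No violation found at any node.
Result: Valid BST


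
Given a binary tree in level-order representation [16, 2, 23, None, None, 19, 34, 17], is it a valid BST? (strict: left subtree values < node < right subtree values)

Level-order array: [16, 2, 23, None, None, 19, 34, 17]
Validate using subtree bounds (lo, hi): at each node, require lo < value < hi,
then recurse left with hi=value and right with lo=value.
Preorder trace (stopping at first violation):
  at node 16 with bounds (-inf, +inf): OK
  at node 2 with bounds (-inf, 16): OK
  at node 23 with bounds (16, +inf): OK
  at node 19 with bounds (16, 23): OK
  at node 17 with bounds (16, 19): OK
  at node 34 with bounds (23, +inf): OK
No violation found at any node.
Result: Valid BST


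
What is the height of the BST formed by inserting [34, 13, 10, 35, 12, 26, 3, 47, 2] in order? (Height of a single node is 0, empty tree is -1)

Insertion order: [34, 13, 10, 35, 12, 26, 3, 47, 2]
Tree (level-order array): [34, 13, 35, 10, 26, None, 47, 3, 12, None, None, None, None, 2]
Compute height bottom-up (empty subtree = -1):
  height(2) = 1 + max(-1, -1) = 0
  height(3) = 1 + max(0, -1) = 1
  height(12) = 1 + max(-1, -1) = 0
  height(10) = 1 + max(1, 0) = 2
  height(26) = 1 + max(-1, -1) = 0
  height(13) = 1 + max(2, 0) = 3
  height(47) = 1 + max(-1, -1) = 0
  height(35) = 1 + max(-1, 0) = 1
  height(34) = 1 + max(3, 1) = 4
Height = 4


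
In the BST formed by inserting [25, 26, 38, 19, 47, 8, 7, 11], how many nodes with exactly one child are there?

Tree built from: [25, 26, 38, 19, 47, 8, 7, 11]
Tree (level-order array): [25, 19, 26, 8, None, None, 38, 7, 11, None, 47]
Rule: These are nodes with exactly 1 non-null child.
Per-node child counts:
  node 25: 2 child(ren)
  node 19: 1 child(ren)
  node 8: 2 child(ren)
  node 7: 0 child(ren)
  node 11: 0 child(ren)
  node 26: 1 child(ren)
  node 38: 1 child(ren)
  node 47: 0 child(ren)
Matching nodes: [19, 26, 38]
Count of nodes with exactly one child: 3


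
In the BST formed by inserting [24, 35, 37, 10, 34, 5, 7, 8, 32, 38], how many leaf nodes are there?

Tree built from: [24, 35, 37, 10, 34, 5, 7, 8, 32, 38]
Tree (level-order array): [24, 10, 35, 5, None, 34, 37, None, 7, 32, None, None, 38, None, 8]
Rule: A leaf has 0 children.
Per-node child counts:
  node 24: 2 child(ren)
  node 10: 1 child(ren)
  node 5: 1 child(ren)
  node 7: 1 child(ren)
  node 8: 0 child(ren)
  node 35: 2 child(ren)
  node 34: 1 child(ren)
  node 32: 0 child(ren)
  node 37: 1 child(ren)
  node 38: 0 child(ren)
Matching nodes: [8, 32, 38]
Count of leaf nodes: 3


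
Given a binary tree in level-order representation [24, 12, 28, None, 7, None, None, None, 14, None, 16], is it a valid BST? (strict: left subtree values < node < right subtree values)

Level-order array: [24, 12, 28, None, 7, None, None, None, 14, None, 16]
Validate using subtree bounds (lo, hi): at each node, require lo < value < hi,
then recurse left with hi=value and right with lo=value.
Preorder trace (stopping at first violation):
  at node 24 with bounds (-inf, +inf): OK
  at node 12 with bounds (-inf, 24): OK
  at node 7 with bounds (12, 24): VIOLATION
Node 7 violates its bound: not (12 < 7 < 24).
Result: Not a valid BST


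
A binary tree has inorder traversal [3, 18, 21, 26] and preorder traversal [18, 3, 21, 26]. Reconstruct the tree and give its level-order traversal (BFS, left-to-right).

Inorder:  [3, 18, 21, 26]
Preorder: [18, 3, 21, 26]
Algorithm: preorder visits root first, so consume preorder in order;
for each root, split the current inorder slice at that value into
left-subtree inorder and right-subtree inorder, then recurse.
Recursive splits:
  root=18; inorder splits into left=[3], right=[21, 26]
  root=3; inorder splits into left=[], right=[]
  root=21; inorder splits into left=[], right=[26]
  root=26; inorder splits into left=[], right=[]
Reconstructed level-order: [18, 3, 21, 26]


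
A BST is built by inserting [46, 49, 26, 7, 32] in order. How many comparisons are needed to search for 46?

Search path for 46: 46
Found: True
Comparisons: 1


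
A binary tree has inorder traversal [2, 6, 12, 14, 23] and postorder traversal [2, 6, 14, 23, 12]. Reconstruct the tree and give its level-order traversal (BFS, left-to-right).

Inorder:   [2, 6, 12, 14, 23]
Postorder: [2, 6, 14, 23, 12]
Algorithm: postorder visits root last, so walk postorder right-to-left;
each value is the root of the current inorder slice — split it at that
value, recurse on the right subtree first, then the left.
Recursive splits:
  root=12; inorder splits into left=[2, 6], right=[14, 23]
  root=23; inorder splits into left=[14], right=[]
  root=14; inorder splits into left=[], right=[]
  root=6; inorder splits into left=[2], right=[]
  root=2; inorder splits into left=[], right=[]
Reconstructed level-order: [12, 6, 23, 2, 14]


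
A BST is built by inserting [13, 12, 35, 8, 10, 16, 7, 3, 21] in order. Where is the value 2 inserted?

Starting tree (level order): [13, 12, 35, 8, None, 16, None, 7, 10, None, 21, 3]
Insertion path: 13 -> 12 -> 8 -> 7 -> 3
Result: insert 2 as left child of 3
Final tree (level order): [13, 12, 35, 8, None, 16, None, 7, 10, None, 21, 3, None, None, None, None, None, 2]


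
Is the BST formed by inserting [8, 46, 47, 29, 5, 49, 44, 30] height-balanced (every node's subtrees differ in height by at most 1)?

Tree (level-order array): [8, 5, 46, None, None, 29, 47, None, 44, None, 49, 30]
Definition: a tree is height-balanced if, at every node, |h(left) - h(right)| <= 1 (empty subtree has height -1).
Bottom-up per-node check:
  node 5: h_left=-1, h_right=-1, diff=0 [OK], height=0
  node 30: h_left=-1, h_right=-1, diff=0 [OK], height=0
  node 44: h_left=0, h_right=-1, diff=1 [OK], height=1
  node 29: h_left=-1, h_right=1, diff=2 [FAIL (|-1-1|=2 > 1)], height=2
  node 49: h_left=-1, h_right=-1, diff=0 [OK], height=0
  node 47: h_left=-1, h_right=0, diff=1 [OK], height=1
  node 46: h_left=2, h_right=1, diff=1 [OK], height=3
  node 8: h_left=0, h_right=3, diff=3 [FAIL (|0-3|=3 > 1)], height=4
Node 29 violates the condition: |-1 - 1| = 2 > 1.
Result: Not balanced


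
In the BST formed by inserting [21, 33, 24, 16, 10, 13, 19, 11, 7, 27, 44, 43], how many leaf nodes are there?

Tree built from: [21, 33, 24, 16, 10, 13, 19, 11, 7, 27, 44, 43]
Tree (level-order array): [21, 16, 33, 10, 19, 24, 44, 7, 13, None, None, None, 27, 43, None, None, None, 11]
Rule: A leaf has 0 children.
Per-node child counts:
  node 21: 2 child(ren)
  node 16: 2 child(ren)
  node 10: 2 child(ren)
  node 7: 0 child(ren)
  node 13: 1 child(ren)
  node 11: 0 child(ren)
  node 19: 0 child(ren)
  node 33: 2 child(ren)
  node 24: 1 child(ren)
  node 27: 0 child(ren)
  node 44: 1 child(ren)
  node 43: 0 child(ren)
Matching nodes: [7, 11, 19, 27, 43]
Count of leaf nodes: 5


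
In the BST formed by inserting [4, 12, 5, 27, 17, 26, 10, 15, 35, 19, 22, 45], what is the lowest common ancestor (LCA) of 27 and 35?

Tree insertion order: [4, 12, 5, 27, 17, 26, 10, 15, 35, 19, 22, 45]
Tree (level-order array): [4, None, 12, 5, 27, None, 10, 17, 35, None, None, 15, 26, None, 45, None, None, 19, None, None, None, None, 22]
In a BST, the LCA of p=27, q=35 is the first node v on the
root-to-leaf path with p <= v <= q (go left if both < v, right if both > v).
Walk from root:
  at 4: both 27 and 35 > 4, go right
  at 12: both 27 and 35 > 12, go right
  at 27: 27 <= 27 <= 35, this is the LCA
LCA = 27


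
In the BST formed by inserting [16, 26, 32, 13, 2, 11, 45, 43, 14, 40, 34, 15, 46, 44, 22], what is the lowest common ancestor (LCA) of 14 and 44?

Tree insertion order: [16, 26, 32, 13, 2, 11, 45, 43, 14, 40, 34, 15, 46, 44, 22]
Tree (level-order array): [16, 13, 26, 2, 14, 22, 32, None, 11, None, 15, None, None, None, 45, None, None, None, None, 43, 46, 40, 44, None, None, 34]
In a BST, the LCA of p=14, q=44 is the first node v on the
root-to-leaf path with p <= v <= q (go left if both < v, right if both > v).
Walk from root:
  at 16: 14 <= 16 <= 44, this is the LCA
LCA = 16


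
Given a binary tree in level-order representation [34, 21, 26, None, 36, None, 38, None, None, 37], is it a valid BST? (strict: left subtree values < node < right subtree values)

Level-order array: [34, 21, 26, None, 36, None, 38, None, None, 37]
Validate using subtree bounds (lo, hi): at each node, require lo < value < hi,
then recurse left with hi=value and right with lo=value.
Preorder trace (stopping at first violation):
  at node 34 with bounds (-inf, +inf): OK
  at node 21 with bounds (-inf, 34): OK
  at node 36 with bounds (21, 34): VIOLATION
Node 36 violates its bound: not (21 < 36 < 34).
Result: Not a valid BST


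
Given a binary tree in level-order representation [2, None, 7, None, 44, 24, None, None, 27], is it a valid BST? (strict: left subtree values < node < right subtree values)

Level-order array: [2, None, 7, None, 44, 24, None, None, 27]
Validate using subtree bounds (lo, hi): at each node, require lo < value < hi,
then recurse left with hi=value and right with lo=value.
Preorder trace (stopping at first violation):
  at node 2 with bounds (-inf, +inf): OK
  at node 7 with bounds (2, +inf): OK
  at node 44 with bounds (7, +inf): OK
  at node 24 with bounds (7, 44): OK
  at node 27 with bounds (24, 44): OK
No violation found at any node.
Result: Valid BST


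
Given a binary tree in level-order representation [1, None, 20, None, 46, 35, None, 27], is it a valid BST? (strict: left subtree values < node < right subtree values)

Level-order array: [1, None, 20, None, 46, 35, None, 27]
Validate using subtree bounds (lo, hi): at each node, require lo < value < hi,
then recurse left with hi=value and right with lo=value.
Preorder trace (stopping at first violation):
  at node 1 with bounds (-inf, +inf): OK
  at node 20 with bounds (1, +inf): OK
  at node 46 with bounds (20, +inf): OK
  at node 35 with bounds (20, 46): OK
  at node 27 with bounds (20, 35): OK
No violation found at any node.
Result: Valid BST


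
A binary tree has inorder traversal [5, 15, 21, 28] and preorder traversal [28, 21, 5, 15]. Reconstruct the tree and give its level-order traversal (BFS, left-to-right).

Inorder:  [5, 15, 21, 28]
Preorder: [28, 21, 5, 15]
Algorithm: preorder visits root first, so consume preorder in order;
for each root, split the current inorder slice at that value into
left-subtree inorder and right-subtree inorder, then recurse.
Recursive splits:
  root=28; inorder splits into left=[5, 15, 21], right=[]
  root=21; inorder splits into left=[5, 15], right=[]
  root=5; inorder splits into left=[], right=[15]
  root=15; inorder splits into left=[], right=[]
Reconstructed level-order: [28, 21, 5, 15]


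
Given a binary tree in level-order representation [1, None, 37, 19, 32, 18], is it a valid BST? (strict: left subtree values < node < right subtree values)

Level-order array: [1, None, 37, 19, 32, 18]
Validate using subtree bounds (lo, hi): at each node, require lo < value < hi,
then recurse left with hi=value and right with lo=value.
Preorder trace (stopping at first violation):
  at node 1 with bounds (-inf, +inf): OK
  at node 37 with bounds (1, +inf): OK
  at node 19 with bounds (1, 37): OK
  at node 18 with bounds (1, 19): OK
  at node 32 with bounds (37, +inf): VIOLATION
Node 32 violates its bound: not (37 < 32 < +inf).
Result: Not a valid BST


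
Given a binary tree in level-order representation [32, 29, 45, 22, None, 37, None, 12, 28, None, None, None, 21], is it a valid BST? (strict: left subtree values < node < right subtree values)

Level-order array: [32, 29, 45, 22, None, 37, None, 12, 28, None, None, None, 21]
Validate using subtree bounds (lo, hi): at each node, require lo < value < hi,
then recurse left with hi=value and right with lo=value.
Preorder trace (stopping at first violation):
  at node 32 with bounds (-inf, +inf): OK
  at node 29 with bounds (-inf, 32): OK
  at node 22 with bounds (-inf, 29): OK
  at node 12 with bounds (-inf, 22): OK
  at node 21 with bounds (12, 22): OK
  at node 28 with bounds (22, 29): OK
  at node 45 with bounds (32, +inf): OK
  at node 37 with bounds (32, 45): OK
No violation found at any node.
Result: Valid BST


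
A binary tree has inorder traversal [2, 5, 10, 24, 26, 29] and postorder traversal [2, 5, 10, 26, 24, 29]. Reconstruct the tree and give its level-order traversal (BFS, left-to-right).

Inorder:   [2, 5, 10, 24, 26, 29]
Postorder: [2, 5, 10, 26, 24, 29]
Algorithm: postorder visits root last, so walk postorder right-to-left;
each value is the root of the current inorder slice — split it at that
value, recurse on the right subtree first, then the left.
Recursive splits:
  root=29; inorder splits into left=[2, 5, 10, 24, 26], right=[]
  root=24; inorder splits into left=[2, 5, 10], right=[26]
  root=26; inorder splits into left=[], right=[]
  root=10; inorder splits into left=[2, 5], right=[]
  root=5; inorder splits into left=[2], right=[]
  root=2; inorder splits into left=[], right=[]
Reconstructed level-order: [29, 24, 10, 26, 5, 2]


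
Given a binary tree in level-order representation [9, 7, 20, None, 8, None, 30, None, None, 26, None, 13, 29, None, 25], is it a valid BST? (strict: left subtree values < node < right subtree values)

Level-order array: [9, 7, 20, None, 8, None, 30, None, None, 26, None, 13, 29, None, 25]
Validate using subtree bounds (lo, hi): at each node, require lo < value < hi,
then recurse left with hi=value and right with lo=value.
Preorder trace (stopping at first violation):
  at node 9 with bounds (-inf, +inf): OK
  at node 7 with bounds (-inf, 9): OK
  at node 8 with bounds (7, 9): OK
  at node 20 with bounds (9, +inf): OK
  at node 30 with bounds (20, +inf): OK
  at node 26 with bounds (20, 30): OK
  at node 13 with bounds (20, 26): VIOLATION
Node 13 violates its bound: not (20 < 13 < 26).
Result: Not a valid BST


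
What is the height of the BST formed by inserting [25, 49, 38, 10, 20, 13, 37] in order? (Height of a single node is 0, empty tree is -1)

Insertion order: [25, 49, 38, 10, 20, 13, 37]
Tree (level-order array): [25, 10, 49, None, 20, 38, None, 13, None, 37]
Compute height bottom-up (empty subtree = -1):
  height(13) = 1 + max(-1, -1) = 0
  height(20) = 1 + max(0, -1) = 1
  height(10) = 1 + max(-1, 1) = 2
  height(37) = 1 + max(-1, -1) = 0
  height(38) = 1 + max(0, -1) = 1
  height(49) = 1 + max(1, -1) = 2
  height(25) = 1 + max(2, 2) = 3
Height = 3


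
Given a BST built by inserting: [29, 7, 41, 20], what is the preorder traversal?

Tree insertion order: [29, 7, 41, 20]
Tree (level-order array): [29, 7, 41, None, 20]
Preorder traversal: [29, 7, 20, 41]


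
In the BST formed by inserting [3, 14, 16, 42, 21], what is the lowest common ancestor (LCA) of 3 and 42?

Tree insertion order: [3, 14, 16, 42, 21]
Tree (level-order array): [3, None, 14, None, 16, None, 42, 21]
In a BST, the LCA of p=3, q=42 is the first node v on the
root-to-leaf path with p <= v <= q (go left if both < v, right if both > v).
Walk from root:
  at 3: 3 <= 3 <= 42, this is the LCA
LCA = 3


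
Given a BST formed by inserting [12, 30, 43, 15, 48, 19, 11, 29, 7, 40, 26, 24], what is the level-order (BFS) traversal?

Tree insertion order: [12, 30, 43, 15, 48, 19, 11, 29, 7, 40, 26, 24]
Tree (level-order array): [12, 11, 30, 7, None, 15, 43, None, None, None, 19, 40, 48, None, 29, None, None, None, None, 26, None, 24]
BFS from the root, enqueuing left then right child of each popped node:
  queue [12] -> pop 12, enqueue [11, 30], visited so far: [12]
  queue [11, 30] -> pop 11, enqueue [7], visited so far: [12, 11]
  queue [30, 7] -> pop 30, enqueue [15, 43], visited so far: [12, 11, 30]
  queue [7, 15, 43] -> pop 7, enqueue [none], visited so far: [12, 11, 30, 7]
  queue [15, 43] -> pop 15, enqueue [19], visited so far: [12, 11, 30, 7, 15]
  queue [43, 19] -> pop 43, enqueue [40, 48], visited so far: [12, 11, 30, 7, 15, 43]
  queue [19, 40, 48] -> pop 19, enqueue [29], visited so far: [12, 11, 30, 7, 15, 43, 19]
  queue [40, 48, 29] -> pop 40, enqueue [none], visited so far: [12, 11, 30, 7, 15, 43, 19, 40]
  queue [48, 29] -> pop 48, enqueue [none], visited so far: [12, 11, 30, 7, 15, 43, 19, 40, 48]
  queue [29] -> pop 29, enqueue [26], visited so far: [12, 11, 30, 7, 15, 43, 19, 40, 48, 29]
  queue [26] -> pop 26, enqueue [24], visited so far: [12, 11, 30, 7, 15, 43, 19, 40, 48, 29, 26]
  queue [24] -> pop 24, enqueue [none], visited so far: [12, 11, 30, 7, 15, 43, 19, 40, 48, 29, 26, 24]
Result: [12, 11, 30, 7, 15, 43, 19, 40, 48, 29, 26, 24]


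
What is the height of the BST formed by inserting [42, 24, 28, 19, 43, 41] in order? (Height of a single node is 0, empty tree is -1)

Insertion order: [42, 24, 28, 19, 43, 41]
Tree (level-order array): [42, 24, 43, 19, 28, None, None, None, None, None, 41]
Compute height bottom-up (empty subtree = -1):
  height(19) = 1 + max(-1, -1) = 0
  height(41) = 1 + max(-1, -1) = 0
  height(28) = 1 + max(-1, 0) = 1
  height(24) = 1 + max(0, 1) = 2
  height(43) = 1 + max(-1, -1) = 0
  height(42) = 1 + max(2, 0) = 3
Height = 3


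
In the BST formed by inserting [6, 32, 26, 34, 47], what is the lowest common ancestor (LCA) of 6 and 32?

Tree insertion order: [6, 32, 26, 34, 47]
Tree (level-order array): [6, None, 32, 26, 34, None, None, None, 47]
In a BST, the LCA of p=6, q=32 is the first node v on the
root-to-leaf path with p <= v <= q (go left if both < v, right if both > v).
Walk from root:
  at 6: 6 <= 6 <= 32, this is the LCA
LCA = 6


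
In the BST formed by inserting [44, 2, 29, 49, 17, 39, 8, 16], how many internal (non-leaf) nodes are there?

Tree built from: [44, 2, 29, 49, 17, 39, 8, 16]
Tree (level-order array): [44, 2, 49, None, 29, None, None, 17, 39, 8, None, None, None, None, 16]
Rule: An internal node has at least one child.
Per-node child counts:
  node 44: 2 child(ren)
  node 2: 1 child(ren)
  node 29: 2 child(ren)
  node 17: 1 child(ren)
  node 8: 1 child(ren)
  node 16: 0 child(ren)
  node 39: 0 child(ren)
  node 49: 0 child(ren)
Matching nodes: [44, 2, 29, 17, 8]
Count of internal (non-leaf) nodes: 5


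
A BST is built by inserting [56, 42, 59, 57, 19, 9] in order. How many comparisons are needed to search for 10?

Search path for 10: 56 -> 42 -> 19 -> 9
Found: False
Comparisons: 4


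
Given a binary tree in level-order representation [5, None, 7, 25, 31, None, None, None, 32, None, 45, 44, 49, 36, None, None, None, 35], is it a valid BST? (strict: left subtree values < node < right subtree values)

Level-order array: [5, None, 7, 25, 31, None, None, None, 32, None, 45, 44, 49, 36, None, None, None, 35]
Validate using subtree bounds (lo, hi): at each node, require lo < value < hi,
then recurse left with hi=value and right with lo=value.
Preorder trace (stopping at first violation):
  at node 5 with bounds (-inf, +inf): OK
  at node 7 with bounds (5, +inf): OK
  at node 25 with bounds (5, 7): VIOLATION
Node 25 violates its bound: not (5 < 25 < 7).
Result: Not a valid BST


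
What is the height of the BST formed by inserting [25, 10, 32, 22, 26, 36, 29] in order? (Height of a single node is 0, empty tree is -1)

Insertion order: [25, 10, 32, 22, 26, 36, 29]
Tree (level-order array): [25, 10, 32, None, 22, 26, 36, None, None, None, 29]
Compute height bottom-up (empty subtree = -1):
  height(22) = 1 + max(-1, -1) = 0
  height(10) = 1 + max(-1, 0) = 1
  height(29) = 1 + max(-1, -1) = 0
  height(26) = 1 + max(-1, 0) = 1
  height(36) = 1 + max(-1, -1) = 0
  height(32) = 1 + max(1, 0) = 2
  height(25) = 1 + max(1, 2) = 3
Height = 3


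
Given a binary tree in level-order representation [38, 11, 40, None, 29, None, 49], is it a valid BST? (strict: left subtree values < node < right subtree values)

Level-order array: [38, 11, 40, None, 29, None, 49]
Validate using subtree bounds (lo, hi): at each node, require lo < value < hi,
then recurse left with hi=value and right with lo=value.
Preorder trace (stopping at first violation):
  at node 38 with bounds (-inf, +inf): OK
  at node 11 with bounds (-inf, 38): OK
  at node 29 with bounds (11, 38): OK
  at node 40 with bounds (38, +inf): OK
  at node 49 with bounds (40, +inf): OK
No violation found at any node.
Result: Valid BST


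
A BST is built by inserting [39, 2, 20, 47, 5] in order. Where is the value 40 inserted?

Starting tree (level order): [39, 2, 47, None, 20, None, None, 5]
Insertion path: 39 -> 47
Result: insert 40 as left child of 47
Final tree (level order): [39, 2, 47, None, 20, 40, None, 5]


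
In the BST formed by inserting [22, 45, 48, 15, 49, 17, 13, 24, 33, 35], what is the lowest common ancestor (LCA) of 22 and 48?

Tree insertion order: [22, 45, 48, 15, 49, 17, 13, 24, 33, 35]
Tree (level-order array): [22, 15, 45, 13, 17, 24, 48, None, None, None, None, None, 33, None, 49, None, 35]
In a BST, the LCA of p=22, q=48 is the first node v on the
root-to-leaf path with p <= v <= q (go left if both < v, right if both > v).
Walk from root:
  at 22: 22 <= 22 <= 48, this is the LCA
LCA = 22
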